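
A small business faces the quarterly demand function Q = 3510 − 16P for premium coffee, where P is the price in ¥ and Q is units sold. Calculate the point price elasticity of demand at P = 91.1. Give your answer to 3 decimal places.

-0.710

At P = 91.1, Q = 2052.400.
dQ/dP = −16.
ε = (dQ/dP)(P/Q) = (-16)(91.1/2052.400).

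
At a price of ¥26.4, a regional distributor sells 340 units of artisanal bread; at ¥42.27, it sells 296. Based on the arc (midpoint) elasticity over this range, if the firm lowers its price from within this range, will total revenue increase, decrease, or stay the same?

Arc ε = (-44/15.87)(34.34/318.0) ≈ -0.299.
|ε| = 0.30 < 1, so demand is inelastic. A price cut therefore reduces total revenue.

decrease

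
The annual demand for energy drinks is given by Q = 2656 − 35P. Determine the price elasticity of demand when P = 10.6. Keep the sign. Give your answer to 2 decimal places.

-0.16

At P = 10.6, Q = 2285.
dQ/dP = −35.
ε = (dQ/dP)(P/Q) = (-35)(10.6/2285).
|ε| < 1, so demand is inelastic at this price.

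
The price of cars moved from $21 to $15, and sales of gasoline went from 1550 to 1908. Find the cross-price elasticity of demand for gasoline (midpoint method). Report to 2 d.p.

ΔQ_x = 1908 − 1550 = 358; ΔP_y = 15 − 21 = -6.
Midpoints: P̄_y = 18.00, Q̄_x = 1729.0.
ε_xy = (ΔQ_x/ΔP_y)(P̄_y/Q̄_x) = (358/-6)(18.00/1729.0).

-0.62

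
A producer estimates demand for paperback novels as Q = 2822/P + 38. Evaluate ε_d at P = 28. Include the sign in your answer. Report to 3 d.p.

-0.726

At P = 28, Q = 138.786.
dQ/dP = −2822/P² = -3.599.
ε = (dQ/dP)(P/Q) = (-3.599)(28/138.786).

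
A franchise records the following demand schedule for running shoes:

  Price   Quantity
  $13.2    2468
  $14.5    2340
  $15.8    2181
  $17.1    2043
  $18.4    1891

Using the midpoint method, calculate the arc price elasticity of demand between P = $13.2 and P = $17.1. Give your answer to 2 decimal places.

-0.73

At P = 13.2, Q = 2468; at P = 17.1, Q = 2043.
ΔQ = -425, ΔP = 3.9. Midpoints: P̄ = 15.15, Q̄ = 2255.5.
ε = (ΔQ/ΔP)(P̄/Q̄) = (-425/3.9)(15.15/2255.5).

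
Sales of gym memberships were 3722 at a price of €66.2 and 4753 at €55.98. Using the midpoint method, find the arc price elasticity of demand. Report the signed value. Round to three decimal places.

ΔQ = 4753 − 3722 = 1031; ΔP = 55.98 − 66.2 = -10.22.
Midpoints: P̄ = 61.09, Q̄ = 4237.5.
ε = (ΔQ/ΔP)(P̄/Q̄) = (1031/-10.22)(61.09/4237.5).

-1.454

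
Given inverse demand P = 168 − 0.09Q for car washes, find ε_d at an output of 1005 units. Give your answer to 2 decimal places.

-0.86

At Q = 1005, P = 168 − 0.09(1005) = 77.55.
dP/dQ = −0.09, so dQ/dP = 1/(−0.09) = -11.111.
ε = (dQ/dP)(P/Q) = (-11.111)(77.55/1005).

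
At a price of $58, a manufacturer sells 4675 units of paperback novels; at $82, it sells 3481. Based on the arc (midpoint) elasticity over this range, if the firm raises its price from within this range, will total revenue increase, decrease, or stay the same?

Arc ε = (-1194/24)(70.00/4078.0) ≈ -0.854.
|ε| = 0.85 < 1, so demand is inelastic. A price rise therefore raises total revenue.

increase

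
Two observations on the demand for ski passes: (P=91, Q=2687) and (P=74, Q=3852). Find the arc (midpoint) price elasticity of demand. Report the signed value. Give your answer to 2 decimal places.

-1.73

ΔQ = 3852 − 2687 = 1165; ΔP = 74 − 91 = -17.
Midpoints: P̄ = 82.50, Q̄ = 3269.5.
ε = (ΔQ/ΔP)(P̄/Q̄) = (1165/-17)(82.50/3269.5).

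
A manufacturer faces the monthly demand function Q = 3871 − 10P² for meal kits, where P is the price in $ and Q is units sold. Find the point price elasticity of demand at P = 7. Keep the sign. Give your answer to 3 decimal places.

-0.290

At P = 7, Q = 3381.
dQ/dP = −20P = -140.
ε = (dQ/dP)(P/Q) = (-140)(7/3381).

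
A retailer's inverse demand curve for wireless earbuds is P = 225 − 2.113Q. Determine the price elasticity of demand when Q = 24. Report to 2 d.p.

At Q = 24, P = 225 − 2.113(24) = 174.29.
dP/dQ = −2.113, so dQ/dP = 1/(−2.113) = -0.473.
ε = (dQ/dP)(P/Q) = (-0.473)(174.29/24).

-3.44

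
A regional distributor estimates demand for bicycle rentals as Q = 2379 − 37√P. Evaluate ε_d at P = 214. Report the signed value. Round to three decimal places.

-0.147

At P = 214, Q = 1837.737.
dQ/dP = −37/(2√P) = -1.265.
ε = (dQ/dP)(P/Q) = (-1.265)(214/1837.737).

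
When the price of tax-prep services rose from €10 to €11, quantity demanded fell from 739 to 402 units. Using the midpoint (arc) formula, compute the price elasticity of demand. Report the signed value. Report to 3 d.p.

ΔQ = 402 − 739 = -337; ΔP = 11 − 10 = 1.
Midpoints: P̄ = 10.50, Q̄ = 570.5.
ε = (ΔQ/ΔP)(P̄/Q̄) = (-337/1)(10.50/570.5).

-6.202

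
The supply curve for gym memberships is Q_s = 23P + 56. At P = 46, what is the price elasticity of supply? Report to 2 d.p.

At P = 46, Q_s = 1114.
dQ_s/dP = 23.
ε_s = (dQ_s/dP)(P/Q_s) = (23)(46/1114).

0.95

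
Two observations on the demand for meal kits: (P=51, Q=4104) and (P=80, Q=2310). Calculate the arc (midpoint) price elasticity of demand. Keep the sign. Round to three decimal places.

-1.263

ΔQ = 2310 − 4104 = -1794; ΔP = 80 − 51 = 29.
Midpoints: P̄ = 65.50, Q̄ = 3207.0.
ε = (ΔQ/ΔP)(P̄/Q̄) = (-1794/29)(65.50/3207.0).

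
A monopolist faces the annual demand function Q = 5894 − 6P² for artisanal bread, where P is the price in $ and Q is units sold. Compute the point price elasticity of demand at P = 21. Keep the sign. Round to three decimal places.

At P = 21, Q = 3248.
dQ/dP = −12P = -252.
ε = (dQ/dP)(P/Q) = (-252)(21/3248).
|ε| > 1, so demand is elastic at this price.

-1.629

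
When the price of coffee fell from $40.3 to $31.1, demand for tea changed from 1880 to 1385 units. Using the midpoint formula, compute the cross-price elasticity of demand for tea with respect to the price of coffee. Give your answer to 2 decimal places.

1.18

ΔQ_x = 1385 − 1880 = -495; ΔP_y = 31.1 − 40.3 = -9.2.
Midpoints: P̄_y = 35.70, Q̄_x = 1632.5.
ε_xy = (ΔQ_x/ΔP_y)(P̄_y/Q̄_x) = (-495/-9.2)(35.70/1632.5).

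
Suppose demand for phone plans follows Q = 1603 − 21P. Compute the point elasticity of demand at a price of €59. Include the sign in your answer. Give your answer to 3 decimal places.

At P = 59, Q = 364.
dQ/dP = −21.
ε = (dQ/dP)(P/Q) = (-21)(59/364).
|ε| > 1, so demand is elastic at this price.

-3.404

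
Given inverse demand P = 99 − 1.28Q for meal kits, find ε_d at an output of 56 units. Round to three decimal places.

-0.381

At Q = 56, P = 99 − 1.28(56) = 27.32.
dP/dQ = −1.28, so dQ/dP = 1/(−1.28) = -0.781.
ε = (dQ/dP)(P/Q) = (-0.781)(27.32/56).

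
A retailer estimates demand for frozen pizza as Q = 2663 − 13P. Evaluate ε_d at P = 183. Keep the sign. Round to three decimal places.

-8.377

At P = 183, Q = 284.
dQ/dP = −13.
ε = (dQ/dP)(P/Q) = (-13)(183/284).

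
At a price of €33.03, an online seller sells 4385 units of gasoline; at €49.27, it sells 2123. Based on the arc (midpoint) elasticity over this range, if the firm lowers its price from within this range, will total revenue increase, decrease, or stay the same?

increase

Arc ε = (-2262/16.24)(41.15/3254.0) ≈ -1.761.
|ε| = 1.76 > 1, so demand is elastic. A price cut therefore raises total revenue.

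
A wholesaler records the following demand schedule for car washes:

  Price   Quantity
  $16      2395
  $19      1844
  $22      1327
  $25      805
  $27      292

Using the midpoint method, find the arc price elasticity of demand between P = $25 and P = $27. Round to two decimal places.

-12.16

At P = 25, Q = 805; at P = 27, Q = 292.
ΔQ = -513, ΔP = 2. Midpoints: P̄ = 26.00, Q̄ = 548.5.
ε = (ΔQ/ΔP)(P̄/Q̄) = (-513/2)(26.00/548.5).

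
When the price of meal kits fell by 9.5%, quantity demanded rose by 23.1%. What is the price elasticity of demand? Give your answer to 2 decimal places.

-2.43

ε = %ΔQ / %ΔP = (23.1)/(-9.5) = -2.432.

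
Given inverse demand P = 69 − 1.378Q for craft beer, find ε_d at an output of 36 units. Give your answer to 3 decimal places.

At Q = 36, P = 69 − 1.378(36) = 19.39.
dP/dQ = −1.378, so dQ/dP = 1/(−1.378) = -0.726.
ε = (dQ/dP)(P/Q) = (-0.726)(19.39/36).

-0.391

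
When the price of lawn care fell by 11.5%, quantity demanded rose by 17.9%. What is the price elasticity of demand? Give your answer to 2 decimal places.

ε = %ΔQ / %ΔP = (17.9)/(-11.5) = -1.557.

-1.56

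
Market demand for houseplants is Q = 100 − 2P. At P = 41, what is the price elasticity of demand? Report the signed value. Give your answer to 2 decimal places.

-4.56

At P = 41, Q = 18.
dQ/dP = −2.
ε = (dQ/dP)(P/Q) = (-2)(41/18).
|ε| > 1, so demand is elastic at this price.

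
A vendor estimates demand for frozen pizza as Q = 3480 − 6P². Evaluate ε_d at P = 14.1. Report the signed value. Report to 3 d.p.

-1.043

At P = 14.1, Q = 2287.140.
dQ/dP = −12P = -169.200.
ε = (dQ/dP)(P/Q) = (-169.200)(14.1/2287.140).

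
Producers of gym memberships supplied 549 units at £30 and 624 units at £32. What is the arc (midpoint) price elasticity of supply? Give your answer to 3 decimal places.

ΔQ = 624 − 549 = 75; ΔP = 32 − 30 = 2.
Midpoints: P̄ = 31.00, Q̄ = 586.5.
ε_s = (ΔQ/ΔP)(P̄/Q̄) = (75/2)(31.00/586.5).

1.982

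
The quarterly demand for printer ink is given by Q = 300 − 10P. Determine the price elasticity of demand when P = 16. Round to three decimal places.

At P = 16, Q = 140.
dQ/dP = −10.
ε = (dQ/dP)(P/Q) = (-10)(16/140).

-1.143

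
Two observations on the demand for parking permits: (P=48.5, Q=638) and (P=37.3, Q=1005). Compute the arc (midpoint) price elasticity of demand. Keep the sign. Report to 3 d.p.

-1.711

ΔQ = 1005 − 638 = 367; ΔP = 37.3 − 48.5 = -11.2.
Midpoints: P̄ = 42.90, Q̄ = 821.5.
ε = (ΔQ/ΔP)(P̄/Q̄) = (367/-11.2)(42.90/821.5).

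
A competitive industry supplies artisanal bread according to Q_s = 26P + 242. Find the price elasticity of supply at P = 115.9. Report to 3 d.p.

0.926

At P = 115.9, Q_s = 3255.40.
dQ_s/dP = 26.
ε_s = (dQ_s/dP)(P/Q_s) = (26)(115.9/3255.40).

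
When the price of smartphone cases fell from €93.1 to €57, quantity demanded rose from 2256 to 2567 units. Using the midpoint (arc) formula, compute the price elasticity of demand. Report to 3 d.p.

ΔQ = 2567 − 2256 = 311; ΔP = 57 − 93.1 = -36.1.
Midpoints: P̄ = 75.05, Q̄ = 2411.5.
ε = (ΔQ/ΔP)(P̄/Q̄) = (311/-36.1)(75.05/2411.5).

-0.268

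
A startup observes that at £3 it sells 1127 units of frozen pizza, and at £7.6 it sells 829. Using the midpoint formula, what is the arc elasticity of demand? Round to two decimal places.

-0.35

ΔQ = 829 − 1127 = -298; ΔP = 7.6 − 3 = 4.6.
Midpoints: P̄ = 5.30, Q̄ = 978.0.
ε = (ΔQ/ΔP)(P̄/Q̄) = (-298/4.6)(5.30/978.0).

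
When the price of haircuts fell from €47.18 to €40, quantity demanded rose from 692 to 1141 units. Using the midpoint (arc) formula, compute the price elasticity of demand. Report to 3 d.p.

-2.974

ΔQ = 1141 − 692 = 449; ΔP = 40 − 47.18 = -7.18.
Midpoints: P̄ = 43.59, Q̄ = 916.5.
ε = (ΔQ/ΔP)(P̄/Q̄) = (449/-7.18)(43.59/916.5).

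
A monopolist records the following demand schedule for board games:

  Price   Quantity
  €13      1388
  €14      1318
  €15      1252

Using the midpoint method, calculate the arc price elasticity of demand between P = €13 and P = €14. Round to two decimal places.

-0.70

At P = 13, Q = 1388; at P = 14, Q = 1318.
ΔQ = -70, ΔP = 1. Midpoints: P̄ = 13.50, Q̄ = 1353.0.
ε = (ΔQ/ΔP)(P̄/Q̄) = (-70/1)(13.50/1353.0).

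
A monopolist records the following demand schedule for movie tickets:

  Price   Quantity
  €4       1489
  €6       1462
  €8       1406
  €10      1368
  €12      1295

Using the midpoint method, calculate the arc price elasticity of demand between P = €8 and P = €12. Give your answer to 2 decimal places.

-0.21

At P = 8, Q = 1406; at P = 12, Q = 1295.
ΔQ = -111, ΔP = 4. Midpoints: P̄ = 10.00, Q̄ = 1350.5.
ε = (ΔQ/ΔP)(P̄/Q̄) = (-111/4)(10.00/1350.5).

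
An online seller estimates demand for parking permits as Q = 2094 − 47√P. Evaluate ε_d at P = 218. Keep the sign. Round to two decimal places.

At P = 218, Q = 1400.053.
dQ/dP = −47/(2√P) = -1.592.
ε = (dQ/dP)(P/Q) = (-1.592)(218/1400.053).

-0.25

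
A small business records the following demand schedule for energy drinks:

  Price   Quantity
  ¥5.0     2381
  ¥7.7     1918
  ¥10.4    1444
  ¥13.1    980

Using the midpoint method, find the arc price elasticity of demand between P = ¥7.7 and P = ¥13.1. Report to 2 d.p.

-1.25

At P = 7.7, Q = 1918; at P = 13.1, Q = 980.
ΔQ = -938, ΔP = 5.4. Midpoints: P̄ = 10.40, Q̄ = 1449.0.
ε = (ΔQ/ΔP)(P̄/Q̄) = (-938/5.4)(10.40/1449.0).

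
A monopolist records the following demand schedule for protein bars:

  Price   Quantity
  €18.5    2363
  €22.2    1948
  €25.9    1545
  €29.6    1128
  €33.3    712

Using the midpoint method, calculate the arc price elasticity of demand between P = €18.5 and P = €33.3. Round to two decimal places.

-1.88

At P = 18.5, Q = 2363; at P = 33.3, Q = 712.
ΔQ = -1651, ΔP = 14.8. Midpoints: P̄ = 25.90, Q̄ = 1537.5.
ε = (ΔQ/ΔP)(P̄/Q̄) = (-1651/14.8)(25.90/1537.5).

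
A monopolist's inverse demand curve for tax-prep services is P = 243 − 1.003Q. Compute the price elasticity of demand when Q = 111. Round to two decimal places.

-1.18

At Q = 111, P = 243 − 1.003(111) = 131.67.
dP/dQ = −1.003, so dQ/dP = 1/(−1.003) = -0.997.
ε = (dQ/dP)(P/Q) = (-0.997)(131.67/111).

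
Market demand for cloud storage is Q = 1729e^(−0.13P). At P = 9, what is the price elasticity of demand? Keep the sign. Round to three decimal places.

At P = 9, Q = 536.624.
dQ/dP = −0.13·1729e^(−0.13P) = −0.13Q = -69.761.
ε = (dQ/dP)(P/Q) = (-69.761)(9/536.624).
|ε| > 1, so demand is elastic at this price.

-1.170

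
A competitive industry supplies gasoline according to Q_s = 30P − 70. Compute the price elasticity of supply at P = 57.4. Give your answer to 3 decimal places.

At P = 57.4, Q_s = 1652.
dQ_s/dP = 30.
ε_s = (dQ_s/dP)(P/Q_s) = (30)(57.4/1652).

1.042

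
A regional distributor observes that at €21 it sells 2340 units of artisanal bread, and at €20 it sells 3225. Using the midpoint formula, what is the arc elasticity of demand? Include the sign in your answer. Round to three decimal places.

ΔQ = 3225 − 2340 = 885; ΔP = 20 − 21 = -1.
Midpoints: P̄ = 20.50, Q̄ = 2782.5.
ε = (ΔQ/ΔP)(P̄/Q̄) = (885/-1)(20.50/2782.5).

-6.520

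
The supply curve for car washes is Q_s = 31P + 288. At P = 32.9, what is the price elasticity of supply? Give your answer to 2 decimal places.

At P = 32.9, Q_s = 1307.90.
dQ_s/dP = 31.
ε_s = (dQ_s/dP)(P/Q_s) = (31)(32.9/1307.90).

0.78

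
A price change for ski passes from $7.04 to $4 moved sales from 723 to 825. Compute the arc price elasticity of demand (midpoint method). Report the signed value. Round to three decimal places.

-0.239

ΔQ = 825 − 723 = 102; ΔP = 4 − 7.04 = -3.04.
Midpoints: P̄ = 5.52, Q̄ = 774.0.
ε = (ΔQ/ΔP)(P̄/Q̄) = (102/-3.04)(5.52/774.0).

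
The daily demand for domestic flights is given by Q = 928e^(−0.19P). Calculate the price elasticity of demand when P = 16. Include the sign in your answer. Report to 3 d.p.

-3.040

At P = 16, Q = 44.391.
dQ/dP = −0.19·928e^(−0.19P) = −0.19Q = -8.434.
ε = (dQ/dP)(P/Q) = (-8.434)(16/44.391).
|ε| > 1, so demand is elastic at this price.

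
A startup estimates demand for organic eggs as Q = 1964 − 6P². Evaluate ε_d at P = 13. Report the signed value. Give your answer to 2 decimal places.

At P = 13, Q = 950.
dQ/dP = −12P = -156.
ε = (dQ/dP)(P/Q) = (-156)(13/950).
|ε| > 1, so demand is elastic at this price.

-2.13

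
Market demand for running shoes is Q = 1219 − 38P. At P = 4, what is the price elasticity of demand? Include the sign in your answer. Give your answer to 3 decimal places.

At P = 4, Q = 1067.
dQ/dP = −38.
ε = (dQ/dP)(P/Q) = (-38)(4/1067).
|ε| < 1, so demand is inelastic at this price.

-0.142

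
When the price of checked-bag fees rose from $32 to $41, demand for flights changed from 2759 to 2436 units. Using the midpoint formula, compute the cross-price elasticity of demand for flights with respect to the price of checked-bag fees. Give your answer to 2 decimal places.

-0.50

ΔQ_x = 2436 − 2759 = -323; ΔP_y = 41 − 32 = 9.
Midpoints: P̄_y = 36.50, Q̄_x = 2597.5.
ε_xy = (ΔQ_x/ΔP_y)(P̄_y/Q̄_x) = (-323/9)(36.50/2597.5).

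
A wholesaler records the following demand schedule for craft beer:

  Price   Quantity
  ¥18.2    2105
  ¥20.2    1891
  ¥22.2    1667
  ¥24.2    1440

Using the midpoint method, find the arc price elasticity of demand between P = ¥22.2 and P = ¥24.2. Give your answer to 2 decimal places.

At P = 22.2, Q = 1667; at P = 24.2, Q = 1440.
ΔQ = -227, ΔP = 2.0. Midpoints: P̄ = 23.20, Q̄ = 1553.5.
ε = (ΔQ/ΔP)(P̄/Q̄) = (-227/2.0)(23.20/1553.5).

-1.70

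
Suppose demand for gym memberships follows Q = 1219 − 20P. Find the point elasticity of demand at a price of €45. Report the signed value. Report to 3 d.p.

-2.821

At P = 45, Q = 319.
dQ/dP = −20.
ε = (dQ/dP)(P/Q) = (-20)(45/319).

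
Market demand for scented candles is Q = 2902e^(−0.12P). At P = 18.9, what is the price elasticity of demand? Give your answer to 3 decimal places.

-2.268

At P = 18.9, Q = 300.412.
dQ/dP = −0.12·2902e^(−0.12P) = −0.12Q = -36.049.
ε = (dQ/dP)(P/Q) = (-36.049)(18.9/300.412).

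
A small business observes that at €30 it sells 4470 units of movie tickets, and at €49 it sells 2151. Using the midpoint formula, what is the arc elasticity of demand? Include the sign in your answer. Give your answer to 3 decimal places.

ΔQ = 2151 − 4470 = -2319; ΔP = 49 − 30 = 19.
Midpoints: P̄ = 39.50, Q̄ = 3310.5.
ε = (ΔQ/ΔP)(P̄/Q̄) = (-2319/19)(39.50/3310.5).

-1.456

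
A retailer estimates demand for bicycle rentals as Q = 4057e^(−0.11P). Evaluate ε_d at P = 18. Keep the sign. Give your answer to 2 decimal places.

-1.98

At P = 18, Q = 560.147.
dQ/dP = −0.11·4057e^(−0.11P) = −0.11Q = -61.616.
ε = (dQ/dP)(P/Q) = (-61.616)(18/560.147).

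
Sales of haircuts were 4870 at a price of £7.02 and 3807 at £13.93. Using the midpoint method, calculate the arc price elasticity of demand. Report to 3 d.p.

-0.371

ΔQ = 3807 − 4870 = -1063; ΔP = 13.93 − 7.02 = 6.91.
Midpoints: P̄ = 10.47, Q̄ = 4338.5.
ε = (ΔQ/ΔP)(P̄/Q̄) = (-1063/6.91)(10.47/4338.5).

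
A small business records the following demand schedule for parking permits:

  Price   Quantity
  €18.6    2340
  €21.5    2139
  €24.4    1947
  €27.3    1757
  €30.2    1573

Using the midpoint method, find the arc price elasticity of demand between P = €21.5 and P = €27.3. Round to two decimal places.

At P = 21.5, Q = 2139; at P = 27.3, Q = 1757.
ΔQ = -382, ΔP = 5.8. Midpoints: P̄ = 24.40, Q̄ = 1948.0.
ε = (ΔQ/ΔP)(P̄/Q̄) = (-382/5.8)(24.40/1948.0).

-0.82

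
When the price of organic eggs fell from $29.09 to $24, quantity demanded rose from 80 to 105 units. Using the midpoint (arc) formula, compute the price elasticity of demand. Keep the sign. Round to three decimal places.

ΔQ = 105 − 80 = 25; ΔP = 24 − 29.09 = -5.09.
Midpoints: P̄ = 26.55, Q̄ = 92.5.
ε = (ΔQ/ΔP)(P̄/Q̄) = (25/-5.09)(26.55/92.5).

-1.409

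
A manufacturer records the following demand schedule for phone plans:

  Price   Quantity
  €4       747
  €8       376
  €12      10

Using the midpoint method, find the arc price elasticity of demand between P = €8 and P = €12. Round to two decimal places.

At P = 8, Q = 376; at P = 12, Q = 10.
ΔQ = -366, ΔP = 4. Midpoints: P̄ = 10.00, Q̄ = 193.0.
ε = (ΔQ/ΔP)(P̄/Q̄) = (-366/4)(10.00/193.0).

-4.74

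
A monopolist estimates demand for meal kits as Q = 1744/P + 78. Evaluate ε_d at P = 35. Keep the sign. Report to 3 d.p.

At P = 35, Q = 127.829.
dQ/dP = −1744/P² = -1.424.
ε = (dQ/dP)(P/Q) = (-1.424)(35/127.829).

-0.390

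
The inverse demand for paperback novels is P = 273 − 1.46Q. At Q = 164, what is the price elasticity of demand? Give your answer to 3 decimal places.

-0.140

At Q = 164, P = 273 − 1.46(164) = 33.56.
dP/dQ = −1.46, so dQ/dP = 1/(−1.46) = -0.685.
ε = (dQ/dP)(P/Q) = (-0.685)(33.56/164).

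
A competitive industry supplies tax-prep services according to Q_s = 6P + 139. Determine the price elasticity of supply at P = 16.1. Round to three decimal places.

0.410

At P = 16.1, Q_s = 235.60.
dQ_s/dP = 6.
ε_s = (dQ_s/dP)(P/Q_s) = (6)(16.1/235.60).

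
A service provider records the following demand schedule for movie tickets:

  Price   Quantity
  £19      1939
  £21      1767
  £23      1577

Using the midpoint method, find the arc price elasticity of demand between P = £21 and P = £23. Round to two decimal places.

At P = 21, Q = 1767; at P = 23, Q = 1577.
ΔQ = -190, ΔP = 2. Midpoints: P̄ = 22.00, Q̄ = 1672.0.
ε = (ΔQ/ΔP)(P̄/Q̄) = (-190/2)(22.00/1672.0).

-1.25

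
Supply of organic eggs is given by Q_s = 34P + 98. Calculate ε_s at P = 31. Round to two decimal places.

0.91

At P = 31, Q_s = 1152.
dQ_s/dP = 34.
ε_s = (dQ_s/dP)(P/Q_s) = (34)(31/1152).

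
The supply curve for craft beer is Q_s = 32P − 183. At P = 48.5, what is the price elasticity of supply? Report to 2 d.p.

1.13

At P = 48.5, Q_s = 1369.
dQ_s/dP = 32.
ε_s = (dQ_s/dP)(P/Q_s) = (32)(48.5/1369).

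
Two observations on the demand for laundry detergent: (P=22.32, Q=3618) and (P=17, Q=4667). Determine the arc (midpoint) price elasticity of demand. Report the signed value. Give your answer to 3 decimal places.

-0.936

ΔQ = 4667 − 3618 = 1049; ΔP = 17 − 22.32 = -5.32.
Midpoints: P̄ = 19.66, Q̄ = 4142.5.
ε = (ΔQ/ΔP)(P̄/Q̄) = (1049/-5.32)(19.66/4142.5).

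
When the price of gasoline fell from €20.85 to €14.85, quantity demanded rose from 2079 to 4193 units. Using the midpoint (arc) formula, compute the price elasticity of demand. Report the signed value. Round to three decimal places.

ΔQ = 4193 − 2079 = 2114; ΔP = 14.85 − 20.85 = -6.0.
Midpoints: P̄ = 17.85, Q̄ = 3136.0.
ε = (ΔQ/ΔP)(P̄/Q̄) = (2114/-6.0)(17.85/3136.0).

-2.005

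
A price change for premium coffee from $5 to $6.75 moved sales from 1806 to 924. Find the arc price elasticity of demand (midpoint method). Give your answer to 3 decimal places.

ΔQ = 924 − 1806 = -882; ΔP = 6.75 − 5 = 1.75.
Midpoints: P̄ = 5.88, Q̄ = 1365.0.
ε = (ΔQ/ΔP)(P̄/Q̄) = (-882/1.75)(5.88/1365.0).

-2.169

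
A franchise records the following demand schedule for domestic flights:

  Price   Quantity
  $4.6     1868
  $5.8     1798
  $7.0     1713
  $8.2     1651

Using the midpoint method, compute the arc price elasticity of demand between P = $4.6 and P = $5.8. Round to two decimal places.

At P = 4.6, Q = 1868; at P = 5.8, Q = 1798.
ΔQ = -70, ΔP = 1.2. Midpoints: P̄ = 5.20, Q̄ = 1833.0.
ε = (ΔQ/ΔP)(P̄/Q̄) = (-70/1.2)(5.20/1833.0).

-0.17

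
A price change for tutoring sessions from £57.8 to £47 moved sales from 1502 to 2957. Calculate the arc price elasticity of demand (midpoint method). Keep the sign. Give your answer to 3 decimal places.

-3.166

ΔQ = 2957 − 1502 = 1455; ΔP = 47 − 57.8 = -10.8.
Midpoints: P̄ = 52.40, Q̄ = 2229.5.
ε = (ΔQ/ΔP)(P̄/Q̄) = (1455/-10.8)(52.40/2229.5).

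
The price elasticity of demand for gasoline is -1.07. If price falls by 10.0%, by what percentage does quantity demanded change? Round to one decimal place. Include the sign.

10.7%

%ΔQ ≈ ε × %ΔP = (-1.07)(-10.0%) = 10.70%.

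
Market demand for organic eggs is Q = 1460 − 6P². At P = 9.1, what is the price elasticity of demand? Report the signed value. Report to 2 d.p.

At P = 9.1, Q = 963.140.
dQ/dP = −12P = -109.200.
ε = (dQ/dP)(P/Q) = (-109.200)(9.1/963.140).
|ε| > 1, so demand is elastic at this price.

-1.03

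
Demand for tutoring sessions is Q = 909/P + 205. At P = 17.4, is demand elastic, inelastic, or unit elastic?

Q = 257.241, dQ/dP = -3.002.
ε = (dQ/dP)(P/Q) ≈ -0.203.
|ε| = 0.20 < 1.

inelastic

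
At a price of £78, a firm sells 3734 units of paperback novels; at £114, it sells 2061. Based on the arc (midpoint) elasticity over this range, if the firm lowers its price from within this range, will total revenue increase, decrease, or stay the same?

increase

Arc ε = (-1673/36)(96.00/2897.5) ≈ -1.540.
|ε| = 1.54 > 1, so demand is elastic. A price cut therefore raises total revenue.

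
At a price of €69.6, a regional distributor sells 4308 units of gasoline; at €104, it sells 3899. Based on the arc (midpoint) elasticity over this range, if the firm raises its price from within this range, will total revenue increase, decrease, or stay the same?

increase

Arc ε = (-409/34.4)(86.80/4103.5) ≈ -0.251.
|ε| = 0.25 < 1, so demand is inelastic. A price rise therefore raises total revenue.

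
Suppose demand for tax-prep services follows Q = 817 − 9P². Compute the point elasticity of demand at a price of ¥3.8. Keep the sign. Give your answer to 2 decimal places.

-0.38

At P = 3.8, Q = 687.040.
dQ/dP = −18P = -68.400.
ε = (dQ/dP)(P/Q) = (-68.400)(3.8/687.040).
|ε| < 1, so demand is inelastic at this price.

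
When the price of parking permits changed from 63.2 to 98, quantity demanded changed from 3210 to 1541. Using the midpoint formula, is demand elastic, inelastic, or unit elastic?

Arc ε ≈ -1.627.
|ε| = 1.63 > 1.

elastic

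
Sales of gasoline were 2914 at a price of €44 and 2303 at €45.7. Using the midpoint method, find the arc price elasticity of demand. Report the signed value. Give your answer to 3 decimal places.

ΔQ = 2303 − 2914 = -611; ΔP = 45.7 − 44 = 1.7.
Midpoints: P̄ = 44.85, Q̄ = 2608.5.
ε = (ΔQ/ΔP)(P̄/Q̄) = (-611/1.7)(44.85/2608.5).

-6.180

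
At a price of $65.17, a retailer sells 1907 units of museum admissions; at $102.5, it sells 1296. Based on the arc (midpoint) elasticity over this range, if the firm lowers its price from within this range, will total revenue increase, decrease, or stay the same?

Arc ε = (-611/37.33)(83.84/1601.5) ≈ -0.857.
|ε| = 0.86 < 1, so demand is inelastic. A price cut therefore reduces total revenue.

decrease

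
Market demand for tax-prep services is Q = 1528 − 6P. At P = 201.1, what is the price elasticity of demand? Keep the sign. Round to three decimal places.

At P = 201.1, Q = 321.400.
dQ/dP = −6.
ε = (dQ/dP)(P/Q) = (-6)(201.1/321.400).

-3.754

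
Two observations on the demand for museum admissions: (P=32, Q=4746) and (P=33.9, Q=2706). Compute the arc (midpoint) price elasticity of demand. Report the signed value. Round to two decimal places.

ΔQ = 2706 − 4746 = -2040; ΔP = 33.9 − 32 = 1.9.
Midpoints: P̄ = 32.95, Q̄ = 3726.0.
ε = (ΔQ/ΔP)(P̄/Q̄) = (-2040/1.9)(32.95/3726.0).

-9.49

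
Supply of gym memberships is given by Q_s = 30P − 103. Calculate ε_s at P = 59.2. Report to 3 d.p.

1.062

At P = 59.2, Q_s = 1673.
dQ_s/dP = 30.
ε_s = (dQ_s/dP)(P/Q_s) = (30)(59.2/1673).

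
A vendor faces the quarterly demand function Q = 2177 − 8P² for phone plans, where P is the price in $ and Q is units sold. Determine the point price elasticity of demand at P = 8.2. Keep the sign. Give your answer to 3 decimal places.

At P = 8.2, Q = 1639.080.
dQ/dP = −16P = -131.200.
ε = (dQ/dP)(P/Q) = (-131.200)(8.2/1639.080).
|ε| < 1, so demand is inelastic at this price.

-0.656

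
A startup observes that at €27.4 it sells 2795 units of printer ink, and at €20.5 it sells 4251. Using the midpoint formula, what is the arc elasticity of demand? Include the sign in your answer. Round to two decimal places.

ΔQ = 4251 − 2795 = 1456; ΔP = 20.5 − 27.4 = -6.9.
Midpoints: P̄ = 23.95, Q̄ = 3523.0.
ε = (ΔQ/ΔP)(P̄/Q̄) = (1456/-6.9)(23.95/3523.0).

-1.43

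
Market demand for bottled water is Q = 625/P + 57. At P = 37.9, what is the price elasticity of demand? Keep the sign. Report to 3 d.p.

At P = 37.9, Q = 73.491.
dQ/dP = −625/P² = -0.435.
ε = (dQ/dP)(P/Q) = (-0.435)(37.9/73.491).
|ε| < 1, so demand is inelastic at this price.

-0.224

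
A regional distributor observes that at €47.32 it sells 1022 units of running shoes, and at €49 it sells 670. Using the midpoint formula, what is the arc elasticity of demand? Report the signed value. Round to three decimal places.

-11.928

ΔQ = 670 − 1022 = -352; ΔP = 49 − 47.32 = 1.68.
Midpoints: P̄ = 48.16, Q̄ = 846.0.
ε = (ΔQ/ΔP)(P̄/Q̄) = (-352/1.68)(48.16/846.0).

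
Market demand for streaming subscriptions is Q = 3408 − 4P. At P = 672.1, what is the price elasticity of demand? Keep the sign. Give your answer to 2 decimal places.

-3.74

At P = 672.1, Q = 719.600.
dQ/dP = −4.
ε = (dQ/dP)(P/Q) = (-4)(672.1/719.600).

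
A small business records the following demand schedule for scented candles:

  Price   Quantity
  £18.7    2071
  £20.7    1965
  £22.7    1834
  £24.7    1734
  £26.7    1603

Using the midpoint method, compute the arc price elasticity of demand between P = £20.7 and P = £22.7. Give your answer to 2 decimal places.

-0.75

At P = 20.7, Q = 1965; at P = 22.7, Q = 1834.
ΔQ = -131, ΔP = 2.0. Midpoints: P̄ = 21.70, Q̄ = 1899.5.
ε = (ΔQ/ΔP)(P̄/Q̄) = (-131/2.0)(21.70/1899.5).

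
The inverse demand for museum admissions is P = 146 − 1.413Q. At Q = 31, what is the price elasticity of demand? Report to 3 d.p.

At Q = 31, P = 146 − 1.413(31) = 102.20.
dP/dQ = −1.413, so dQ/dP = 1/(−1.413) = -0.708.
ε = (dQ/dP)(P/Q) = (-0.708)(102.20/31).

-2.333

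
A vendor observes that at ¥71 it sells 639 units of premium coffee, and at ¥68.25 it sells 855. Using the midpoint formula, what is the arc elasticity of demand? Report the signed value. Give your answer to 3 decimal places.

ΔQ = 855 − 639 = 216; ΔP = 68.25 − 71 = -2.75.
Midpoints: P̄ = 69.62, Q̄ = 747.0.
ε = (ΔQ/ΔP)(P̄/Q̄) = (216/-2.75)(69.62/747.0).

-7.321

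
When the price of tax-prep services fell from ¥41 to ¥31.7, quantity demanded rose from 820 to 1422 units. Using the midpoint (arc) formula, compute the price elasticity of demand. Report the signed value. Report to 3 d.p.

ΔQ = 1422 − 820 = 602; ΔP = 31.7 − 41 = -9.3.
Midpoints: P̄ = 36.35, Q̄ = 1121.0.
ε = (ΔQ/ΔP)(P̄/Q̄) = (602/-9.3)(36.35/1121.0).

-2.099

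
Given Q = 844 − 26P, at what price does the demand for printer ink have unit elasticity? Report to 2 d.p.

For linear demand Q = a − bP, ε = −bP/(a − bP). |ε| = 1 when bP = a − bP, i.e. P = a/(2b).
P = 844/(2·26) = 844/52 = 16.2308.

16.23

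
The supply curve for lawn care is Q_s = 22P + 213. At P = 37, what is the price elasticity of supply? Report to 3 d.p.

At P = 37, Q_s = 1027.
dQ_s/dP = 22.
ε_s = (dQ_s/dP)(P/Q_s) = (22)(37/1027).

0.793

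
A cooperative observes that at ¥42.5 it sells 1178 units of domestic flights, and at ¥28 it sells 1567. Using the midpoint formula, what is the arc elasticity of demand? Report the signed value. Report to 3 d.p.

-0.689

ΔQ = 1567 − 1178 = 389; ΔP = 28 − 42.5 = -14.5.
Midpoints: P̄ = 35.25, Q̄ = 1372.5.
ε = (ΔQ/ΔP)(P̄/Q̄) = (389/-14.5)(35.25/1372.5).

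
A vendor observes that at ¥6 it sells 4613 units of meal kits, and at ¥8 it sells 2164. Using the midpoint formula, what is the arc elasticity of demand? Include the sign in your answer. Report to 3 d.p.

-2.530

ΔQ = 2164 − 4613 = -2449; ΔP = 8 − 6 = 2.
Midpoints: P̄ = 7.00, Q̄ = 3388.5.
ε = (ΔQ/ΔP)(P̄/Q̄) = (-2449/2)(7.00/3388.5).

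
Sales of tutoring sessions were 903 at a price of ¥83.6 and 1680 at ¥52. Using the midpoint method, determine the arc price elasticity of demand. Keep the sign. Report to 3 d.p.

ΔQ = 1680 − 903 = 777; ΔP = 52 − 83.6 = -31.6.
Midpoints: P̄ = 67.80, Q̄ = 1291.5.
ε = (ΔQ/ΔP)(P̄/Q̄) = (777/-31.6)(67.80/1291.5).

-1.291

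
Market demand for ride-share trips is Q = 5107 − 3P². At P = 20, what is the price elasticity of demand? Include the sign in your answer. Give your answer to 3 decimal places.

At P = 20, Q = 3907.
dQ/dP = −6P = -120.
ε = (dQ/dP)(P/Q) = (-120)(20/3907).
|ε| < 1, so demand is inelastic at this price.

-0.614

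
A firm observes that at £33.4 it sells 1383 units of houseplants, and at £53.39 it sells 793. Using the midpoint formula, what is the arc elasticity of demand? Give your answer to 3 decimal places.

ΔQ = 793 − 1383 = -590; ΔP = 53.39 − 33.4 = 19.99.
Midpoints: P̄ = 43.39, Q̄ = 1088.0.
ε = (ΔQ/ΔP)(P̄/Q̄) = (-590/19.99)(43.39/1088.0).

-1.177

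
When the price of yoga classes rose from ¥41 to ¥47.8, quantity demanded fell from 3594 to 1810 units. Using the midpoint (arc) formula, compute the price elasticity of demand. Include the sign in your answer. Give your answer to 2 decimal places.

-4.31

ΔQ = 1810 − 3594 = -1784; ΔP = 47.8 − 41 = 6.8.
Midpoints: P̄ = 44.40, Q̄ = 2702.0.
ε = (ΔQ/ΔP)(P̄/Q̄) = (-1784/6.8)(44.40/2702.0).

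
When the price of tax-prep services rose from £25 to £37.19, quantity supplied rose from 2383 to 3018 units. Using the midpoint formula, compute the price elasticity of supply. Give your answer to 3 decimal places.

ΔQ = 3018 − 2383 = 635; ΔP = 37.19 − 25 = 12.19.
Midpoints: P̄ = 31.09, Q̄ = 2700.5.
ε_s = (ΔQ/ΔP)(P̄/Q̄) = (635/12.19)(31.09/2700.5).

0.600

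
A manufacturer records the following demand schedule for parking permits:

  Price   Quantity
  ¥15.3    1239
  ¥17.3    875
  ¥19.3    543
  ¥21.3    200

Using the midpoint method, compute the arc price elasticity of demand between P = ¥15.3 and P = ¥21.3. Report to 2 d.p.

-4.40

At P = 15.3, Q = 1239; at P = 21.3, Q = 200.
ΔQ = -1039, ΔP = 6.0. Midpoints: P̄ = 18.30, Q̄ = 719.5.
ε = (ΔQ/ΔP)(P̄/Q̄) = (-1039/6.0)(18.30/719.5).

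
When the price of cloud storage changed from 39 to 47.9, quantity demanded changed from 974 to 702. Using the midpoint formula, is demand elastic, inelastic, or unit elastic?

Arc ε ≈ -1.585.
|ε| = 1.58 > 1.

elastic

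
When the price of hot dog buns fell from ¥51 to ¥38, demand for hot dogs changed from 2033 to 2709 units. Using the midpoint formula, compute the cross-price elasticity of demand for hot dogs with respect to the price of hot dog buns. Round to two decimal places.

ΔQ_x = 2709 − 2033 = 676; ΔP_y = 38 − 51 = -13.
Midpoints: P̄_y = 44.50, Q̄_x = 2371.0.
ε_xy = (ΔQ_x/ΔP_y)(P̄_y/Q̄_x) = (676/-13)(44.50/2371.0).
ε_xy < 0, so the goods are complements.

-0.98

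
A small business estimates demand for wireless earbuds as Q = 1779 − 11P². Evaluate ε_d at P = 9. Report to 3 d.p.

-2.007

At P = 9, Q = 888.
dQ/dP = −22P = -198.
ε = (dQ/dP)(P/Q) = (-198)(9/888).
|ε| > 1, so demand is elastic at this price.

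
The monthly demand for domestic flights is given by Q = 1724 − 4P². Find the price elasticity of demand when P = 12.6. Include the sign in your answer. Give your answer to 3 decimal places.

At P = 12.6, Q = 1088.960.
dQ/dP = −8P = -100.800.
ε = (dQ/dP)(P/Q) = (-100.800)(12.6/1088.960).

-1.166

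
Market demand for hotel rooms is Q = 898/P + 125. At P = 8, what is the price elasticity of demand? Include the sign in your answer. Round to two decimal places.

At P = 8, Q = 237.250.
dQ/dP = −898/P² = -14.031.
ε = (dQ/dP)(P/Q) = (-14.031)(8/237.250).
|ε| < 1, so demand is inelastic at this price.

-0.47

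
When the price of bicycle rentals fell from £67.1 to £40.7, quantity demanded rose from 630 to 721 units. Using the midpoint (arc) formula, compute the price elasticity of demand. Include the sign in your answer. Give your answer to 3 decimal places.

-0.275

ΔQ = 721 − 630 = 91; ΔP = 40.7 − 67.1 = -26.4.
Midpoints: P̄ = 53.90, Q̄ = 675.5.
ε = (ΔQ/ΔP)(P̄/Q̄) = (91/-26.4)(53.90/675.5).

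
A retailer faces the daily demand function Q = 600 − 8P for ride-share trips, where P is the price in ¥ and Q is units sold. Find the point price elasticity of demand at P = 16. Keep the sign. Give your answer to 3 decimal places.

-0.271

At P = 16, Q = 472.
dQ/dP = −8.
ε = (dQ/dP)(P/Q) = (-8)(16/472).
|ε| < 1, so demand is inelastic at this price.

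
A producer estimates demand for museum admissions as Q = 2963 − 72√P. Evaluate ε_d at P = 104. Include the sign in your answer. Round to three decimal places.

-0.165

At P = 104, Q = 2228.741.
dQ/dP = −72/(2√P) = -3.530.
ε = (dQ/dP)(P/Q) = (-3.530)(104/2228.741).
|ε| < 1, so demand is inelastic at this price.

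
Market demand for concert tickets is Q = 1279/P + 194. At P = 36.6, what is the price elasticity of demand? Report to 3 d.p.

-0.153

At P = 36.6, Q = 228.945.
dQ/dP = −1279/P² = -0.955.
ε = (dQ/dP)(P/Q) = (-0.955)(36.6/228.945).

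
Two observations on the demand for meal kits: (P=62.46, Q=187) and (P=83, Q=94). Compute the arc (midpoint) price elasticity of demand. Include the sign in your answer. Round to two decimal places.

ΔQ = 94 − 187 = -93; ΔP = 83 − 62.46 = 20.54.
Midpoints: P̄ = 72.73, Q̄ = 140.5.
ε = (ΔQ/ΔP)(P̄/Q̄) = (-93/20.54)(72.73/140.5).

-2.34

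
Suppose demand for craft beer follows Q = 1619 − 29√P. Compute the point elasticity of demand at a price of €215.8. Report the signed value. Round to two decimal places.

-0.18

At P = 215.8, Q = 1192.986.
dQ/dP = −29/(2√P) = -0.987.
ε = (dQ/dP)(P/Q) = (-0.987)(215.8/1192.986).
|ε| < 1, so demand is inelastic at this price.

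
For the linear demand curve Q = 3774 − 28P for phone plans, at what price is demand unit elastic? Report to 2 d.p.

67.39

For linear demand Q = a − bP, ε = −bP/(a − bP). |ε| = 1 when bP = a − bP, i.e. P = a/(2b).
P = 3774/(2·28) = 3774/56 = 67.3929.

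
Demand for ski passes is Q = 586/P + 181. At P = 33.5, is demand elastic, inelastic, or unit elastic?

Q = 198.493, dQ/dP = -0.522.
ε = (dQ/dP)(P/Q) ≈ -0.088.
|ε| = 0.09 < 1.

inelastic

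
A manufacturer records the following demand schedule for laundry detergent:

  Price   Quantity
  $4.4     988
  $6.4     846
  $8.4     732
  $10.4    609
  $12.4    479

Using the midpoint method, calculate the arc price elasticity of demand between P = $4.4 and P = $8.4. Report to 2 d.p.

At P = 4.4, Q = 988; at P = 8.4, Q = 732.
ΔQ = -256, ΔP = 4.0. Midpoints: P̄ = 6.40, Q̄ = 860.0.
ε = (ΔQ/ΔP)(P̄/Q̄) = (-256/4.0)(6.40/860.0).

-0.48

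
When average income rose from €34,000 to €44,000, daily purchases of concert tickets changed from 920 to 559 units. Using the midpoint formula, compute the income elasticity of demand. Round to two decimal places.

ΔQ = -361, ΔI = 10000. Midpoints: Ī = 39,000, Q̄ = 739.5.
ε_I = (ΔQ/ΔI)(Ī/Q̄) = (-361/10000)(39000/739.5).
ε_I < 0, so the good is inferior.

-1.90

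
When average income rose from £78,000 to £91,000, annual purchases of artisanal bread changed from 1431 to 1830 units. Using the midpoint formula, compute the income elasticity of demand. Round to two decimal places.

1.59

ΔQ = 399, ΔI = 13000. Midpoints: Ī = 84,500, Q̄ = 1630.5.
ε_I = (ΔQ/ΔI)(Ī/Q̄) = (399/13000)(84500/1630.5).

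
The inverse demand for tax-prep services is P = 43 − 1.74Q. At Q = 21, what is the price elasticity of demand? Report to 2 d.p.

-0.18

At Q = 21, P = 43 − 1.74(21) = 6.46.
dP/dQ = −1.74, so dQ/dP = 1/(−1.74) = -0.575.
ε = (dQ/dP)(P/Q) = (-0.575)(6.46/21).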